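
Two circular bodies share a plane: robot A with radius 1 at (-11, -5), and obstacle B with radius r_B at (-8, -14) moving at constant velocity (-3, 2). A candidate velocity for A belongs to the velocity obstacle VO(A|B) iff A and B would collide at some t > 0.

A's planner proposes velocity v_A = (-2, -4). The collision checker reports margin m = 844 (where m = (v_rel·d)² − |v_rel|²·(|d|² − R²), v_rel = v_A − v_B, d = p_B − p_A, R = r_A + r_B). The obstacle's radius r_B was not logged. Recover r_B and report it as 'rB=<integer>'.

m = 844
d = (3, -9);  v_rel = (1, -6),  |v_rel|² = 37
v_rel×d = (1)·(-9) − (-6)·(3) = 9
since m = R²·37 − 9²:  R² = (81 + 844) / 37 = 25
R = √25 = 5  ⇒  r_B = 5 − 1 = 4

rB=4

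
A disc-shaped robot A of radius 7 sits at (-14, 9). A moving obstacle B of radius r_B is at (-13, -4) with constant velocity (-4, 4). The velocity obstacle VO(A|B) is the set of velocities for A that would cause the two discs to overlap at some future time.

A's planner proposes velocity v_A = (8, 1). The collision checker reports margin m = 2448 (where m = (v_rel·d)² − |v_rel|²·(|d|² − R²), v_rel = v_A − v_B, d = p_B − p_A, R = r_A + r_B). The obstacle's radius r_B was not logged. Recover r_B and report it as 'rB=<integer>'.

m = 2448
d = (1, -13);  v_rel = (12, -3),  |v_rel|² = 153
v_rel×d = (12)·(-13) − (-3)·(1) = -153
since m = R²·153 − (-153)²:  R² = (23409 + 2448) / 153 = 169
R = √169 = 13  ⇒  r_B = 13 − 7 = 6

rB=6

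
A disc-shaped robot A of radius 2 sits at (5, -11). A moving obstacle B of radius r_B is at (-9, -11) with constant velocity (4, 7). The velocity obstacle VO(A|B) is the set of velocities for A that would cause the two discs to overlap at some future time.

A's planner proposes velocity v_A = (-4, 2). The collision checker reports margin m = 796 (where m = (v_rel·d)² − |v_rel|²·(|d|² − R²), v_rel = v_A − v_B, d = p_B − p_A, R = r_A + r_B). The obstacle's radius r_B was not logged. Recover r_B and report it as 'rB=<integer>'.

m = 796
d = (-14, 0);  v_rel = (-8, -5),  |v_rel|² = 89
v_rel×d = (-8)·(0) − (-5)·(-14) = -70
since m = R²·89 − (-70)²:  R² = (4900 + 796) / 89 = 64
R = √64 = 8  ⇒  r_B = 8 − 2 = 6

rB=6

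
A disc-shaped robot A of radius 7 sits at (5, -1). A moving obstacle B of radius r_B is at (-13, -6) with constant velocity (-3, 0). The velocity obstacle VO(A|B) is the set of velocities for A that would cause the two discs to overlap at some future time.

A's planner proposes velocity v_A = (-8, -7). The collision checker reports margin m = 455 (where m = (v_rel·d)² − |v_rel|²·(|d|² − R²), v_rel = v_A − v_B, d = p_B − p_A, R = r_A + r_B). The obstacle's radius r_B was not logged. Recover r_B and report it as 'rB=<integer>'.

m = 455
d = (-18, -5);  v_rel = (-5, -7),  |v_rel|² = 74
v_rel×d = (-5)·(-5) − (-7)·(-18) = -101
since m = R²·74 − (-101)²:  R² = (10201 + 455) / 74 = 144
R = √144 = 12  ⇒  r_B = 12 − 7 = 5

rB=5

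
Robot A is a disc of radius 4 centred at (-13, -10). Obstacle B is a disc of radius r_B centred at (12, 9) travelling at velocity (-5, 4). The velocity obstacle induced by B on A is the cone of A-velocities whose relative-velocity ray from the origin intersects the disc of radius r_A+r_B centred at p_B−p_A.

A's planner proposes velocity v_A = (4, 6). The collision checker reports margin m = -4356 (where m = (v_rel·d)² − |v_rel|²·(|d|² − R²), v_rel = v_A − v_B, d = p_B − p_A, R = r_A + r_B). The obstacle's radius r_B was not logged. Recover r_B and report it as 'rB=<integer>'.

m = -4356
d = (25, 19);  v_rel = (9, 2),  |v_rel|² = 85
v_rel×d = (9)·(19) − (2)·(25) = 121
since m = R²·85 − 121²:  R² = (14641 + -4356) / 85 = 121
R = √121 = 11  ⇒  r_B = 11 − 4 = 7

rB=7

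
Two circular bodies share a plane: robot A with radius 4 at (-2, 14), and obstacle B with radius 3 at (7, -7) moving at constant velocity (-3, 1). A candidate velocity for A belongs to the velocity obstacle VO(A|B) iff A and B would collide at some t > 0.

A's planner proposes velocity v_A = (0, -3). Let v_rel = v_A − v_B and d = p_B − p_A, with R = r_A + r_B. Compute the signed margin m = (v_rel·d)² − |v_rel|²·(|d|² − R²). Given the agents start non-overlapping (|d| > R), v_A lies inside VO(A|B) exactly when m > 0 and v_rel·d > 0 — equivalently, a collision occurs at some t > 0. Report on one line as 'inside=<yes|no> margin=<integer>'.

d = (9, -21),  |d|² = 522;  R = 4+3 = 7,  c = 522−7² = 473
v_rel = (3, -4),  |v_rel|² = 25;  v_rel·d = (3)·(9) + (-4)·(-21) = 111
25·t² − 222·t + 473 = 0  ⇒  m = 111² − 25·473 = 496
m = 496 > 0,  v_rel·d = 111 > 0  ⇒  inside

inside=yes margin=496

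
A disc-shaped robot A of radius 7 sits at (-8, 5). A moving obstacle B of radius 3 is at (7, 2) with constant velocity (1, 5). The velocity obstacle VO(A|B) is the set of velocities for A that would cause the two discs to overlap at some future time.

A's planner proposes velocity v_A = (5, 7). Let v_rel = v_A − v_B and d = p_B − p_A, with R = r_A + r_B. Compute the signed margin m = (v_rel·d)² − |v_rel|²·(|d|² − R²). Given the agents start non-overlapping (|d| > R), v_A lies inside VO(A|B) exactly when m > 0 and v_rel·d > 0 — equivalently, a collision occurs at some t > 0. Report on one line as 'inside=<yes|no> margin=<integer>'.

d = (15, -3),  |d|² = 234;  R = 7+3 = 10,  c = 234−10² = 134
v_rel = (4, 2),  |v_rel|² = 20;  v_rel·d = (4)·(15) + (2)·(-3) = 54
20·t² − 108·t + 134 = 0  ⇒  m = 54² − 20·134 = 236
m = 236 > 0,  v_rel·d = 54 > 0  ⇒  inside

inside=yes margin=236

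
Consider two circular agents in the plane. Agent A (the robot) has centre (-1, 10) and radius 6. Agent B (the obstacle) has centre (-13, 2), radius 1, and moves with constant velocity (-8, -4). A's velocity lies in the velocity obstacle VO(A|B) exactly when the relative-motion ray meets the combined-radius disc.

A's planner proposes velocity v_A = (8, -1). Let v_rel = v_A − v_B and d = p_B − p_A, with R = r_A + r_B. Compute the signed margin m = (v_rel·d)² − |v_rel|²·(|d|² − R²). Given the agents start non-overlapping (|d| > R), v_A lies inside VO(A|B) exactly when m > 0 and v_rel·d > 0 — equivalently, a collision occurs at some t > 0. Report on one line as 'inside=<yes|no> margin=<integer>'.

d = (-12, -8),  |d|² = 208;  R = 6+1 = 7,  c = 208−7² = 159
v_rel = (16, 3),  |v_rel|² = 265;  v_rel·d = (16)·(-12) + (3)·(-8) = -216
265·t² + 432·t + 159 = 0  ⇒  m = (-216)² − 265·159 = 4521
m = 4521 > 0,  v_rel·d = -216 < 0  ⇒  outside

inside=no margin=4521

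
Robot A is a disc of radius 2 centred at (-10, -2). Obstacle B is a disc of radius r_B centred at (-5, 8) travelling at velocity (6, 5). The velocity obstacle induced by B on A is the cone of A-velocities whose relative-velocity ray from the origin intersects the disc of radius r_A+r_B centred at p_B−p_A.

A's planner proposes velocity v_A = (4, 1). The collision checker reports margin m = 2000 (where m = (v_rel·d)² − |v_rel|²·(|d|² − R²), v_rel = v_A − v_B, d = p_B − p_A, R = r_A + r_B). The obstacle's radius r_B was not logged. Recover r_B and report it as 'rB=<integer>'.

m = 2000
d = (5, 10);  v_rel = (-2, -4),  |v_rel|² = 20
v_rel×d = (-2)·(10) − (-4)·(5) = 0
since m = R²·20 − 0²:  R² = (0 + 2000) / 20 = 100
R = √100 = 10  ⇒  r_B = 10 − 2 = 8

rB=8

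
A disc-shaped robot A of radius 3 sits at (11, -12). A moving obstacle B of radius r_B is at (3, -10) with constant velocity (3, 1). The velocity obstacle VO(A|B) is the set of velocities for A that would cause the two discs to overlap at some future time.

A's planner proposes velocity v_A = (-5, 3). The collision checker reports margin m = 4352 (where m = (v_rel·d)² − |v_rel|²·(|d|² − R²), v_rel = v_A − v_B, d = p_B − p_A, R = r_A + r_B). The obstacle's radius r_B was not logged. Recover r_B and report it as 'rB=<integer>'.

m = 4352
d = (-8, 2);  v_rel = (-8, 2),  |v_rel|² = 68
v_rel×d = (-8)·(2) − (2)·(-8) = 0
since m = R²·68 − 0²:  R² = (0 + 4352) / 68 = 64
R = √64 = 8  ⇒  r_B = 8 − 3 = 5

rB=5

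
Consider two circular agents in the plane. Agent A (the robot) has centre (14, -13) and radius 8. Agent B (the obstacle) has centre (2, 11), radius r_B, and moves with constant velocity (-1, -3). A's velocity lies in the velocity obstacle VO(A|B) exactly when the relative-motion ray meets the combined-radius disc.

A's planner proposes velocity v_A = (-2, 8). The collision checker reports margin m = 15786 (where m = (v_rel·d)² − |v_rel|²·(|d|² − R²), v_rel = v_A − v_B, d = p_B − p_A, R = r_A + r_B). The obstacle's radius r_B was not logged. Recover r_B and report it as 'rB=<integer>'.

m = 15786
d = (-12, 24);  v_rel = (-1, 11),  |v_rel|² = 122
v_rel×d = (-1)·(24) − (11)·(-12) = 108
since m = R²·122 − 108²:  R² = (11664 + 15786) / 122 = 225
R = √225 = 15  ⇒  r_B = 15 − 8 = 7

rB=7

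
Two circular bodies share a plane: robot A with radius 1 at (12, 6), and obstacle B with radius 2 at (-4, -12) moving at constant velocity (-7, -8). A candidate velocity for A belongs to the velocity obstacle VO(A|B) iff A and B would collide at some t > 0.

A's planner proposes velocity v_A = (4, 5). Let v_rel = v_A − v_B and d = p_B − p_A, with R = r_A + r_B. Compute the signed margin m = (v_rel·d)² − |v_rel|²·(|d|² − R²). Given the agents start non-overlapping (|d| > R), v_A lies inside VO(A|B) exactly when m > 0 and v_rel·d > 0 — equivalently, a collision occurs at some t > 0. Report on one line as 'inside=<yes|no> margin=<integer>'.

d = (-16, -18),  |d|² = 580;  R = 1+2 = 3,  c = 580−3² = 571
v_rel = (11, 13),  |v_rel|² = 290;  v_rel·d = (11)·(-16) + (13)·(-18) = -410
290·t² + 820·t + 571 = 0  ⇒  m = (-410)² − 290·571 = 2510
m = 2510 > 0,  v_rel·d = -410 < 0  ⇒  outside

inside=no margin=2510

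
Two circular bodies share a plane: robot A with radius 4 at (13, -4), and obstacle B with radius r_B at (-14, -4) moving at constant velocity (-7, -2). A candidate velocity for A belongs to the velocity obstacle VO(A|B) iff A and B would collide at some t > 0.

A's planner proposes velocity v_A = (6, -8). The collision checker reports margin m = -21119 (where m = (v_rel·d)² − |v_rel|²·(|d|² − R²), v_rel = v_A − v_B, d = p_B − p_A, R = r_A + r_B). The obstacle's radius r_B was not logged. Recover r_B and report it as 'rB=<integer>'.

m = -21119
d = (-27, 0);  v_rel = (13, -6),  |v_rel|² = 205
v_rel×d = (13)·(0) − (-6)·(-27) = -162
since m = R²·205 − (-162)²:  R² = (26244 + -21119) / 205 = 25
R = √25 = 5  ⇒  r_B = 5 − 4 = 1

rB=1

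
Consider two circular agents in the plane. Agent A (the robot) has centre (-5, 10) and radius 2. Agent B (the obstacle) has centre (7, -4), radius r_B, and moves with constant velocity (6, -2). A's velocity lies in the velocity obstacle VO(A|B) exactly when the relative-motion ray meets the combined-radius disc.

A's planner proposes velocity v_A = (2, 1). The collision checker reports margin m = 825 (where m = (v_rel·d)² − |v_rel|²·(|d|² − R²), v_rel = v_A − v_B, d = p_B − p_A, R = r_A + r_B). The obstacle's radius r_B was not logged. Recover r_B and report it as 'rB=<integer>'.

m = 825
d = (12, -14);  v_rel = (-4, 3),  |v_rel|² = 25
v_rel×d = (-4)·(-14) − (3)·(12) = 20
since m = R²·25 − 20²:  R² = (400 + 825) / 25 = 49
R = √49 = 7  ⇒  r_B = 7 − 2 = 5

rB=5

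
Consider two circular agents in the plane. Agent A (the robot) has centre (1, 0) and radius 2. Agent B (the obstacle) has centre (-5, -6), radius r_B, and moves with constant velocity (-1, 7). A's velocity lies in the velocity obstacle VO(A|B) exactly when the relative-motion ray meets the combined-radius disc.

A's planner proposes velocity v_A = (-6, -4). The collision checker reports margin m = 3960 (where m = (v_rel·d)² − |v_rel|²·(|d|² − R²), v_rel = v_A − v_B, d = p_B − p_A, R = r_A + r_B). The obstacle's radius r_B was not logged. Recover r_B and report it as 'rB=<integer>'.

m = 3960
d = (-6, -6);  v_rel = (-5, -11),  |v_rel|² = 146
v_rel×d = (-5)·(-6) − (-11)·(-6) = -36
since m = R²·146 − (-36)²:  R² = (1296 + 3960) / 146 = 36
R = √36 = 6  ⇒  r_B = 6 − 2 = 4

rB=4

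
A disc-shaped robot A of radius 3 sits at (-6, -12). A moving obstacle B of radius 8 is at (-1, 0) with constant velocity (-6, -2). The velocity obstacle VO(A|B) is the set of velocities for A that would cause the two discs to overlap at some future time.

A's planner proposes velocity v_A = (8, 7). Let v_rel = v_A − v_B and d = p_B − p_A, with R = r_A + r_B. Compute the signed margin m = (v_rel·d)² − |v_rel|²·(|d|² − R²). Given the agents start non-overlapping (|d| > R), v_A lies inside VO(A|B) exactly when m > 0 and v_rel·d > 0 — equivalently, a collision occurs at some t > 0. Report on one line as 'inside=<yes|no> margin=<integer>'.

d = (5, 12),  |d|² = 169;  R = 3+8 = 11,  c = 169−11² = 48
v_rel = (14, 9),  |v_rel|² = 277;  v_rel·d = (14)·(5) + (9)·(12) = 178
277·t² − 356·t + 48 = 0  ⇒  m = 178² − 277·48 = 18388
m = 18388 > 0,  v_rel·d = 178 > 0  ⇒  inside

inside=yes margin=18388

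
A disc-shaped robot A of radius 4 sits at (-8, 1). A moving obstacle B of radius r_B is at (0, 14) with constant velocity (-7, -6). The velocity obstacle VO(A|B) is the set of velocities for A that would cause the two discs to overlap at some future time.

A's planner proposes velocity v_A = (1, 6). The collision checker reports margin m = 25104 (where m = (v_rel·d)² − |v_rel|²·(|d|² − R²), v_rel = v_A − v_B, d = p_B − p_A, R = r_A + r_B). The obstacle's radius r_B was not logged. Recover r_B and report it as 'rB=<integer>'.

m = 25104
d = (8, 13);  v_rel = (8, 12),  |v_rel|² = 208
v_rel×d = (8)·(13) − (12)·(8) = 8
since m = R²·208 − 8²:  R² = (64 + 25104) / 208 = 121
R = √121 = 11  ⇒  r_B = 11 − 4 = 7

rB=7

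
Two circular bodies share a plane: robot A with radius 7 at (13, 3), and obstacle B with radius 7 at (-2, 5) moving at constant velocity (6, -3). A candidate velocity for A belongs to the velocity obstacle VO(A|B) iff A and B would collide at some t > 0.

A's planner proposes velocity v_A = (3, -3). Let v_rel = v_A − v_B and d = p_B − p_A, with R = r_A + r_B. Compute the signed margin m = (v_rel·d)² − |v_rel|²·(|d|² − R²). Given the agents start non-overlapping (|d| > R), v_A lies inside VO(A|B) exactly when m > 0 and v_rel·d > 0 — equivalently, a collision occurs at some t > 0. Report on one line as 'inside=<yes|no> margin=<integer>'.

d = (-15, 2),  |d|² = 229;  R = 7+7 = 14,  c = 229−14² = 33
v_rel = (-3, 0),  |v_rel|² = 9;  v_rel·d = (-3)·(-15) + (0)·(2) = 45
9·t² − 90·t + 33 = 0  ⇒  m = 45² − 9·33 = 1728
m = 1728 > 0,  v_rel·d = 45 > 0  ⇒  inside

inside=yes margin=1728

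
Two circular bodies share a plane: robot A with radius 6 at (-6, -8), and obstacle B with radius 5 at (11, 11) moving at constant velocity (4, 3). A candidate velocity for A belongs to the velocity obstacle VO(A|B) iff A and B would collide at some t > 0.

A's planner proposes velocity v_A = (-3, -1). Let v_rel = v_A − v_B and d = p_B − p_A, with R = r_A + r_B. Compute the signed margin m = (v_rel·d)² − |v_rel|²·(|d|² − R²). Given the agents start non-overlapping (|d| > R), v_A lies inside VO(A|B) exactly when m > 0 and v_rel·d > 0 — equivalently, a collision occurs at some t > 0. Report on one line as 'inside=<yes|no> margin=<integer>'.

d = (17, 19),  |d|² = 650;  R = 6+5 = 11,  c = 650−11² = 529
v_rel = (-7, -4),  |v_rel|² = 65;  v_rel·d = (-7)·(17) + (-4)·(19) = -195
65·t² + 390·t + 529 = 0  ⇒  m = (-195)² − 65·529 = 3640
m = 3640 > 0,  v_rel·d = -195 < 0  ⇒  outside

inside=no margin=3640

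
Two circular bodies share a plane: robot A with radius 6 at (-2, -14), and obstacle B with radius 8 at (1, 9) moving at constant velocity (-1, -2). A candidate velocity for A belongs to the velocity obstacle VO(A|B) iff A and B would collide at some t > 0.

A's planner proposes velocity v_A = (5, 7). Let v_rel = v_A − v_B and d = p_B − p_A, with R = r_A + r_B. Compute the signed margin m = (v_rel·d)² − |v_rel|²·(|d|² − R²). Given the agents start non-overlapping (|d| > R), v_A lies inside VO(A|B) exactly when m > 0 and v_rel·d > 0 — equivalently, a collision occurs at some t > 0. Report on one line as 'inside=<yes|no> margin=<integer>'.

d = (3, 23),  |d|² = 538;  R = 6+8 = 14,  c = 538−14² = 342
v_rel = (6, 9),  |v_rel|² = 117;  v_rel·d = (6)·(3) + (9)·(23) = 225
117·t² − 450·t + 342 = 0  ⇒  m = 225² − 117·342 = 10611
m = 10611 > 0,  v_rel·d = 225 > 0  ⇒  inside

inside=yes margin=10611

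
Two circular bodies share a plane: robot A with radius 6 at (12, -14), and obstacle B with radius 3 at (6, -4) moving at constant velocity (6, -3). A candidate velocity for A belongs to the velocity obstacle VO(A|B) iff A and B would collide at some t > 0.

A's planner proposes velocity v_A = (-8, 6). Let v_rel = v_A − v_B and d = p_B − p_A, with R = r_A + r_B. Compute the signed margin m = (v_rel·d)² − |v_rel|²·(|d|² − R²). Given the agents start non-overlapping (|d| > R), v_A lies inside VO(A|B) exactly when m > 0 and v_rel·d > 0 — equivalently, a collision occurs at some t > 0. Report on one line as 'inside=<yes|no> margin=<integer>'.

d = (-6, 10),  |d|² = 136;  R = 6+3 = 9,  c = 136−9² = 55
v_rel = (-14, 9),  |v_rel|² = 277;  v_rel·d = (-14)·(-6) + (9)·(10) = 174
277·t² − 348·t + 55 = 0  ⇒  m = 174² − 277·55 = 15041
m = 15041 > 0,  v_rel·d = 174 > 0  ⇒  inside

inside=yes margin=15041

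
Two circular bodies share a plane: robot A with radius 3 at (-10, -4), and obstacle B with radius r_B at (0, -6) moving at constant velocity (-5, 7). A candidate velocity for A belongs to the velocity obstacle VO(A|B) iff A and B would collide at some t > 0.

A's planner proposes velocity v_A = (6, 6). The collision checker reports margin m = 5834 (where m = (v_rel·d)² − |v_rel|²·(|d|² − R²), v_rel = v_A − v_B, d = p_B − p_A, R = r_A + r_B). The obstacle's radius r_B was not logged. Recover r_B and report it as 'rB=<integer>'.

m = 5834
d = (10, -2);  v_rel = (11, -1),  |v_rel|² = 122
v_rel×d = (11)·(-2) − (-1)·(10) = -12
since m = R²·122 − (-12)²:  R² = (144 + 5834) / 122 = 49
R = √49 = 7  ⇒  r_B = 7 − 3 = 4

rB=4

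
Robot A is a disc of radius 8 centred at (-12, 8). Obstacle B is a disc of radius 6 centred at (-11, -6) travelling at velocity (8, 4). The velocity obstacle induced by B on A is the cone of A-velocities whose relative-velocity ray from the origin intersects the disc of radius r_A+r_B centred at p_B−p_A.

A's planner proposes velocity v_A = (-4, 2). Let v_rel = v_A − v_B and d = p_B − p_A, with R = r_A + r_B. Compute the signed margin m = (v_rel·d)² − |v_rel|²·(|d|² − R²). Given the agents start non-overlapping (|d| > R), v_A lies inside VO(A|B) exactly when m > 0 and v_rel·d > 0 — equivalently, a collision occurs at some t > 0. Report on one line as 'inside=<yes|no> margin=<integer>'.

d = (1, -14),  |d|² = 197;  R = 8+6 = 14,  c = 197−14² = 1
v_rel = (-12, -2),  |v_rel|² = 148;  v_rel·d = (-12)·(1) + (-2)·(-14) = 16
148·t² − 32·t + 1 = 0  ⇒  m = 16² − 148·1 = 108
m = 108 > 0,  v_rel·d = 16 > 0  ⇒  inside

inside=yes margin=108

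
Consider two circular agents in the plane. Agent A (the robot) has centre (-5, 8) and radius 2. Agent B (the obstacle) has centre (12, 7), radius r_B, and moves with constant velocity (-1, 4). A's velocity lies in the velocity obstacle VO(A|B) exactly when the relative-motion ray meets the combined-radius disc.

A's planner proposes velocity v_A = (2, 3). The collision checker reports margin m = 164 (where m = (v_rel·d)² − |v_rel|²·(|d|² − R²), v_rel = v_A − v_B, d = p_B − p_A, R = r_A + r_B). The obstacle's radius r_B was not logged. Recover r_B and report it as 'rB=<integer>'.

m = 164
d = (17, -1);  v_rel = (3, -1),  |v_rel|² = 10
v_rel×d = (3)·(-1) − (-1)·(17) = 14
since m = R²·10 − 14²:  R² = (196 + 164) / 10 = 36
R = √36 = 6  ⇒  r_B = 6 − 2 = 4

rB=4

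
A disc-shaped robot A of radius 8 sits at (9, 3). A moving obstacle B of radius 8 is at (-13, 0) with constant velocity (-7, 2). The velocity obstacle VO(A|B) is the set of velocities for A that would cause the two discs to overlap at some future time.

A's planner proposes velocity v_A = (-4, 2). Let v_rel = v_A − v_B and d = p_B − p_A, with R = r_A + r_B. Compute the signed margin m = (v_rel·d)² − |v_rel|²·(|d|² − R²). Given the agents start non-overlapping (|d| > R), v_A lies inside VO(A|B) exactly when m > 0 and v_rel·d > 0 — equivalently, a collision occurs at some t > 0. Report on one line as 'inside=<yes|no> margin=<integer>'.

d = (-22, -3),  |d|² = 493;  R = 8+8 = 16,  c = 493−16² = 237
v_rel = (3, 0),  |v_rel|² = 9;  v_rel·d = (3)·(-22) + (0)·(-3) = -66
9·t² + 132·t + 237 = 0  ⇒  m = (-66)² − 9·237 = 2223
m = 2223 > 0,  v_rel·d = -66 < 0  ⇒  outside

inside=no margin=2223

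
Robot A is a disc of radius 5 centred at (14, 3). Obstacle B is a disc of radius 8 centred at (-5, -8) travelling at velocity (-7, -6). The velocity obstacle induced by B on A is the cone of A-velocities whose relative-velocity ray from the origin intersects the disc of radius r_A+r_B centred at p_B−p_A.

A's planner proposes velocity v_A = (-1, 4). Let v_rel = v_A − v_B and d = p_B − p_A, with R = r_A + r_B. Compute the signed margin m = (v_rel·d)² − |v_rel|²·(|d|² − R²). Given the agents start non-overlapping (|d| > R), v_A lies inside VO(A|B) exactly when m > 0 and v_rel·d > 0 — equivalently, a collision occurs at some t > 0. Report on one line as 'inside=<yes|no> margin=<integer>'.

d = (-19, -11),  |d|² = 482;  R = 5+8 = 13,  c = 482−13² = 313
v_rel = (6, 10),  |v_rel|² = 136;  v_rel·d = (6)·(-19) + (10)·(-11) = -224
136·t² + 448·t + 313 = 0  ⇒  m = (-224)² − 136·313 = 7608
m = 7608 > 0,  v_rel·d = -224 < 0  ⇒  outside

inside=no margin=7608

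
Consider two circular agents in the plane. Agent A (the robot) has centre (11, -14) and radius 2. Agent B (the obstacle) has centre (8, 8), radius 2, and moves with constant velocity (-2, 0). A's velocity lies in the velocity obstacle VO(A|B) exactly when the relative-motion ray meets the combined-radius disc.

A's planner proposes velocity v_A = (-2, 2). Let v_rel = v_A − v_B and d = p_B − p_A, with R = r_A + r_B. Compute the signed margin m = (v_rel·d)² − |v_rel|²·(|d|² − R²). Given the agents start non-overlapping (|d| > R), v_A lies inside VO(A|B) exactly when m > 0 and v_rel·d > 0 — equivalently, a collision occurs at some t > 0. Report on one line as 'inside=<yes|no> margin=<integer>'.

d = (-3, 22),  |d|² = 493;  R = 2+2 = 4,  c = 493−4² = 477
v_rel = (0, 2),  |v_rel|² = 4;  v_rel·d = (0)·(-3) + (2)·(22) = 44
4·t² − 88·t + 477 = 0  ⇒  m = 44² − 4·477 = 28
m = 28 > 0,  v_rel·d = 44 > 0  ⇒  inside

inside=yes margin=28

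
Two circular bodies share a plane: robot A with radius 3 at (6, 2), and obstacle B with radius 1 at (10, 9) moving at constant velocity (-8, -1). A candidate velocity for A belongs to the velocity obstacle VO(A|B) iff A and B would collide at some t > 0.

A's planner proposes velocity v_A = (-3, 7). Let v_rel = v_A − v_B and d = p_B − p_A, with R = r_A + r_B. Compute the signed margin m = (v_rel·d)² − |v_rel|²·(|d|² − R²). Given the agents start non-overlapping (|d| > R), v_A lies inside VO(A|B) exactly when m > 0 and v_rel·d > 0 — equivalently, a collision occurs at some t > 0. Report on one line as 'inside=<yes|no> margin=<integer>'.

d = (4, 7),  |d|² = 65;  R = 3+1 = 4,  c = 65−4² = 49
v_rel = (5, 8),  |v_rel|² = 89;  v_rel·d = (5)·(4) + (8)·(7) = 76
89·t² − 152·t + 49 = 0  ⇒  m = 76² − 89·49 = 1415
m = 1415 > 0,  v_rel·d = 76 > 0  ⇒  inside

inside=yes margin=1415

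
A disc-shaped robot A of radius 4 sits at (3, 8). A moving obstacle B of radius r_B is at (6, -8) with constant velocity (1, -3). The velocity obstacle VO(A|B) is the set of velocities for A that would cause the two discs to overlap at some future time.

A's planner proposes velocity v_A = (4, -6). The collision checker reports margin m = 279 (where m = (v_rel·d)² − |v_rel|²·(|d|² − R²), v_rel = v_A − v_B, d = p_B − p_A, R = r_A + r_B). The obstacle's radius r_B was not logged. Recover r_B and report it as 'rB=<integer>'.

m = 279
d = (3, -16);  v_rel = (3, -3),  |v_rel|² = 18
v_rel×d = (3)·(-16) − (-3)·(3) = -39
since m = R²·18 − (-39)²:  R² = (1521 + 279) / 18 = 100
R = √100 = 10  ⇒  r_B = 10 − 4 = 6

rB=6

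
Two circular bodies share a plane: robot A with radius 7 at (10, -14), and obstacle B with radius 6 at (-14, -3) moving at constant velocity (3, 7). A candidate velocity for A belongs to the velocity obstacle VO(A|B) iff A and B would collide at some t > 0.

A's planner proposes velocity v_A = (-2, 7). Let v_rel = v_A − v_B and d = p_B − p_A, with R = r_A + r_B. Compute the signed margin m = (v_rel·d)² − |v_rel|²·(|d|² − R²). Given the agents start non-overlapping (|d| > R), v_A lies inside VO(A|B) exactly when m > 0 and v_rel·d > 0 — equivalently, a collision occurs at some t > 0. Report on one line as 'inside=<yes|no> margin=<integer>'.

d = (-24, 11),  |d|² = 697;  R = 7+6 = 13,  c = 697−13² = 528
v_rel = (-5, 0),  |v_rel|² = 25;  v_rel·d = (-5)·(-24) + (0)·(11) = 120
25·t² − 240·t + 528 = 0  ⇒  m = 120² − 25·528 = 1200
m = 1200 > 0,  v_rel·d = 120 > 0  ⇒  inside

inside=yes margin=1200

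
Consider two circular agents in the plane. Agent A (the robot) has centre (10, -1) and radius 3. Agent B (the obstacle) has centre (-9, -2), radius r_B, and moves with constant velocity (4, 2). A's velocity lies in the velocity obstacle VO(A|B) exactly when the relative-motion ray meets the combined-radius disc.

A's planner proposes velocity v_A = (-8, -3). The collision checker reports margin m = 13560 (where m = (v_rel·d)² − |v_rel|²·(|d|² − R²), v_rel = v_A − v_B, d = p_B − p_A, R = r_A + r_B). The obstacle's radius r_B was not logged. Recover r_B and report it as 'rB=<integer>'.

m = 13560
d = (-19, -1);  v_rel = (-12, -5),  |v_rel|² = 169
v_rel×d = (-12)·(-1) − (-5)·(-19) = -83
since m = R²·169 − (-83)²:  R² = (6889 + 13560) / 169 = 121
R = √121 = 11  ⇒  r_B = 11 − 3 = 8

rB=8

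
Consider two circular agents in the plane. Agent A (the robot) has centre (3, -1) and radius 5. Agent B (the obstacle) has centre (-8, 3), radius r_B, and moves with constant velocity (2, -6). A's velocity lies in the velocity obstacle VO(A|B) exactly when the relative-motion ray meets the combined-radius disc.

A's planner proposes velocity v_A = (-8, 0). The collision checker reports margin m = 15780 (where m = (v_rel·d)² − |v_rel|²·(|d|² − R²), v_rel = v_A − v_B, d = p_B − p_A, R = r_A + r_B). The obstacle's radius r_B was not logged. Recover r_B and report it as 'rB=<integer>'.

m = 15780
d = (-11, 4);  v_rel = (-10, 6),  |v_rel|² = 136
v_rel×d = (-10)·(4) − (6)·(-11) = 26
since m = R²·136 − 26²:  R² = (676 + 15780) / 136 = 121
R = √121 = 11  ⇒  r_B = 11 − 5 = 6

rB=6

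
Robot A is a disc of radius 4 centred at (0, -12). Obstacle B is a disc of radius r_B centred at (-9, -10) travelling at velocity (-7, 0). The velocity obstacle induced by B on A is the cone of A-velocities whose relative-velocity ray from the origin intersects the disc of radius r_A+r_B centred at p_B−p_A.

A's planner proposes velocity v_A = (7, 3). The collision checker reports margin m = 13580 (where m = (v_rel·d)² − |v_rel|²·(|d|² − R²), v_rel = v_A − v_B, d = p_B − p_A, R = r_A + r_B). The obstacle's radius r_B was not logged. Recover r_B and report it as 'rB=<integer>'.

m = 13580
d = (-9, 2);  v_rel = (14, 3),  |v_rel|² = 205
v_rel×d = (14)·(2) − (3)·(-9) = 55
since m = R²·205 − 55²:  R² = (3025 + 13580) / 205 = 81
R = √81 = 9  ⇒  r_B = 9 − 4 = 5

rB=5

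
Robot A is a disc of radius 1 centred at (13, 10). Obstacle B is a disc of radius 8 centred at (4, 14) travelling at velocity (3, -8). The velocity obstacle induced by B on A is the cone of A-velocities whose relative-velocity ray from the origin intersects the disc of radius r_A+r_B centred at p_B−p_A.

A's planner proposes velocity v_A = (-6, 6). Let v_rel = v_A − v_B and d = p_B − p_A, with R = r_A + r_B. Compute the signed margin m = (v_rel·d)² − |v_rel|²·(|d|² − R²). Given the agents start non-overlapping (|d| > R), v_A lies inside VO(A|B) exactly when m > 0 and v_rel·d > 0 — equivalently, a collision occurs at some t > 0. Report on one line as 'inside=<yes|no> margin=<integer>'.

d = (-9, 4),  |d|² = 97;  R = 1+8 = 9,  c = 97−9² = 16
v_rel = (-9, 14),  |v_rel|² = 277;  v_rel·d = (-9)·(-9) + (14)·(4) = 137
277·t² − 274·t + 16 = 0  ⇒  m = 137² − 277·16 = 14337
m = 14337 > 0,  v_rel·d = 137 > 0  ⇒  inside

inside=yes margin=14337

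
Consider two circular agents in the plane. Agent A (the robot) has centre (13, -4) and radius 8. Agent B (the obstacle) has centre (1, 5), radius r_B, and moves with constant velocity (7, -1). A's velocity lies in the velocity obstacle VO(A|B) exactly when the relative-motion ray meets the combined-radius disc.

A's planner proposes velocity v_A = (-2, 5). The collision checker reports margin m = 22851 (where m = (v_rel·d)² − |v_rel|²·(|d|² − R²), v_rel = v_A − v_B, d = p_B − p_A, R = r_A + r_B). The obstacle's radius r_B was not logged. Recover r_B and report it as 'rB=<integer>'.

m = 22851
d = (-12, 9);  v_rel = (-9, 6),  |v_rel|² = 117
v_rel×d = (-9)·(9) − (6)·(-12) = -9
since m = R²·117 − (-9)²:  R² = (81 + 22851) / 117 = 196
R = √196 = 14  ⇒  r_B = 14 − 8 = 6

rB=6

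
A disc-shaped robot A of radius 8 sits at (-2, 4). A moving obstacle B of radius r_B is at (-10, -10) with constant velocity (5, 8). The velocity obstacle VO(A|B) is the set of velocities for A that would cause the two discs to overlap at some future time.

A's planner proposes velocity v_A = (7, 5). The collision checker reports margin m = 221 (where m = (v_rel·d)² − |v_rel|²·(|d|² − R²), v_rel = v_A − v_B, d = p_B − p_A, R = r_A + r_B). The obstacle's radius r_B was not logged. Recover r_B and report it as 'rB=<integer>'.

m = 221
d = (-8, -14);  v_rel = (2, -3),  |v_rel|² = 13
v_rel×d = (2)·(-14) − (-3)·(-8) = -52
since m = R²·13 − (-52)²:  R² = (2704 + 221) / 13 = 225
R = √225 = 15  ⇒  r_B = 15 − 8 = 7

rB=7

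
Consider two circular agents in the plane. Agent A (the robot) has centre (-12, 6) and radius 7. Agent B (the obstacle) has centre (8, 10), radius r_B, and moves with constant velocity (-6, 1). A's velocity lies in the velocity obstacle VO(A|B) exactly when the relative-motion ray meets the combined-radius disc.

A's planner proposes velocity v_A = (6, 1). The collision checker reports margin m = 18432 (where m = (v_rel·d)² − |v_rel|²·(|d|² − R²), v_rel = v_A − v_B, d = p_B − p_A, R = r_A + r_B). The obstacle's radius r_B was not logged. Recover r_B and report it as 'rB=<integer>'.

m = 18432
d = (20, 4);  v_rel = (12, 0),  |v_rel|² = 144
v_rel×d = (12)·(4) − (0)·(20) = 48
since m = R²·144 − 48²:  R² = (2304 + 18432) / 144 = 144
R = √144 = 12  ⇒  r_B = 12 − 7 = 5

rB=5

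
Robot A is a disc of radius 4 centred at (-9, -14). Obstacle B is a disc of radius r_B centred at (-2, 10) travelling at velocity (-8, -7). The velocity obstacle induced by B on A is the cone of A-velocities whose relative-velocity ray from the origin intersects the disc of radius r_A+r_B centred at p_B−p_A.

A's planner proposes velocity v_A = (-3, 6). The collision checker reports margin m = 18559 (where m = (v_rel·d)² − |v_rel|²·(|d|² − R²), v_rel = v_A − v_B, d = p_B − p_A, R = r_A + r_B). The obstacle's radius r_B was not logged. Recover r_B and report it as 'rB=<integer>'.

m = 18559
d = (7, 24);  v_rel = (5, 13),  |v_rel|² = 194
v_rel×d = (5)·(24) − (13)·(7) = 29
since m = R²·194 − 29²:  R² = (841 + 18559) / 194 = 100
R = √100 = 10  ⇒  r_B = 10 − 4 = 6

rB=6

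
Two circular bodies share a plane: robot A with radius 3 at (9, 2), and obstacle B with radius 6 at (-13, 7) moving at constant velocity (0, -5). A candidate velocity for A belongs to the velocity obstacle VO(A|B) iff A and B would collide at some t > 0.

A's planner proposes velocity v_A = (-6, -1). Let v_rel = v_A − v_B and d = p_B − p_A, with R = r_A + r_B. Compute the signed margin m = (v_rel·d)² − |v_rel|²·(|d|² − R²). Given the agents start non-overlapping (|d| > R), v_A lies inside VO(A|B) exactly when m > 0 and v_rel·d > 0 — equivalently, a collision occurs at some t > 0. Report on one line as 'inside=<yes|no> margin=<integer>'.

d = (-22, 5),  |d|² = 509;  R = 3+6 = 9,  c = 509−9² = 428
v_rel = (-6, 4),  |v_rel|² = 52;  v_rel·d = (-6)·(-22) + (4)·(5) = 152
52·t² − 304·t + 428 = 0  ⇒  m = 152² − 52·428 = 848
m = 848 > 0,  v_rel·d = 152 > 0  ⇒  inside

inside=yes margin=848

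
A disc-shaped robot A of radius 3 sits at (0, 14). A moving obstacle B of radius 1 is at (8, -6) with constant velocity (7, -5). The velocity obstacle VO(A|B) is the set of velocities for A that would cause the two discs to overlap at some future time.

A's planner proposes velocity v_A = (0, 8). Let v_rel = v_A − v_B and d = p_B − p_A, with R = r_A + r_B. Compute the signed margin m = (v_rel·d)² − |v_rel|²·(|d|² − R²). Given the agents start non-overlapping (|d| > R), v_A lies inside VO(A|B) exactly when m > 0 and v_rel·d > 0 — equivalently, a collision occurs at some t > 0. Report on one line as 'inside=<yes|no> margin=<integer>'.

d = (8, -20),  |d|² = 464;  R = 3+1 = 4,  c = 464−4² = 448
v_rel = (-7, 13),  |v_rel|² = 218;  v_rel·d = (-7)·(8) + (13)·(-20) = -316
218·t² + 632·t + 448 = 0  ⇒  m = (-316)² − 218·448 = 2192
m = 2192 > 0,  v_rel·d = -316 < 0  ⇒  outside

inside=no margin=2192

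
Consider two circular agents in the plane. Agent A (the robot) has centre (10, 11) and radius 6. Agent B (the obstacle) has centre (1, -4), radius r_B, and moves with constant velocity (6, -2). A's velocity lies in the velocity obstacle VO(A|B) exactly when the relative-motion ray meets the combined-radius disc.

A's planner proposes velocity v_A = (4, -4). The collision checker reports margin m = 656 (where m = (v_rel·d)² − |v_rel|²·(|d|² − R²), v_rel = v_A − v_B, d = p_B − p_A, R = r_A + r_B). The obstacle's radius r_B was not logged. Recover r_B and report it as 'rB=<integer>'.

m = 656
d = (-9, -15);  v_rel = (-2, -2),  |v_rel|² = 8
v_rel×d = (-2)·(-15) − (-2)·(-9) = 12
since m = R²·8 − 12²:  R² = (144 + 656) / 8 = 100
R = √100 = 10  ⇒  r_B = 10 − 6 = 4

rB=4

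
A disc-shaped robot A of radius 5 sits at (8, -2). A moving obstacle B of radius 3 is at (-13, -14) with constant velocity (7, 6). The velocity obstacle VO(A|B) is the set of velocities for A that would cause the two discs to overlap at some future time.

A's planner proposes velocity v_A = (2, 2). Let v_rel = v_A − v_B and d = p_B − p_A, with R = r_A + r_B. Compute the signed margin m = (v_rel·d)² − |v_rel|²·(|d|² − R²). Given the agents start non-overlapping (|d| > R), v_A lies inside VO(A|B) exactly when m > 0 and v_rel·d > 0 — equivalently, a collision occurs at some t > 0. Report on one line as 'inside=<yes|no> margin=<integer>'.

d = (-21, -12),  |d|² = 585;  R = 5+3 = 8,  c = 585−8² = 521
v_rel = (-5, -4),  |v_rel|² = 41;  v_rel·d = (-5)·(-21) + (-4)·(-12) = 153
41·t² − 306·t + 521 = 0  ⇒  m = 153² − 41·521 = 2048
m = 2048 > 0,  v_rel·d = 153 > 0  ⇒  inside

inside=yes margin=2048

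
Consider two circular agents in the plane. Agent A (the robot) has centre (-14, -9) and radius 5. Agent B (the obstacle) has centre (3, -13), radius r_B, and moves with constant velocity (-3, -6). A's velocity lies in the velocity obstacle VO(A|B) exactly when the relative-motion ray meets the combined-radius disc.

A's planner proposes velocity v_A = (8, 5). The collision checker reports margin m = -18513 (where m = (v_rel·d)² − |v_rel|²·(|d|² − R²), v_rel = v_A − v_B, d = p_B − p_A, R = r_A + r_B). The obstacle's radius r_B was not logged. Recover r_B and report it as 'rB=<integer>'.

m = -18513
d = (17, -4);  v_rel = (11, 11),  |v_rel|² = 242
v_rel×d = (11)·(-4) − (11)·(17) = -231
since m = R²·242 − (-231)²:  R² = (53361 + -18513) / 242 = 144
R = √144 = 12  ⇒  r_B = 12 − 5 = 7

rB=7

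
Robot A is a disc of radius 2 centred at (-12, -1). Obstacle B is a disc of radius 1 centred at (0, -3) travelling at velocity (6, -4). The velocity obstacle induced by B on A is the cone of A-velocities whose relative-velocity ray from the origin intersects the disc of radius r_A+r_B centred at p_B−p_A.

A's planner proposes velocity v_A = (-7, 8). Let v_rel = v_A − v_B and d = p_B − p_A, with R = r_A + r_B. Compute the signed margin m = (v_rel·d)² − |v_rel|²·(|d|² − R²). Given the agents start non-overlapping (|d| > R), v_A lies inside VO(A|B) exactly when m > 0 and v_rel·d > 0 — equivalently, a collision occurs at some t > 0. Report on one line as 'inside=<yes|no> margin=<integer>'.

d = (12, -2),  |d|² = 148;  R = 2+1 = 3,  c = 148−3² = 139
v_rel = (-13, 12),  |v_rel|² = 313;  v_rel·d = (-13)·(12) + (12)·(-2) = -180
313·t² + 360·t + 139 = 0  ⇒  m = (-180)² − 313·139 = -11107
m = -11107 < 0,  v_rel·d = -180 < 0  ⇒  outside

inside=no margin=-11107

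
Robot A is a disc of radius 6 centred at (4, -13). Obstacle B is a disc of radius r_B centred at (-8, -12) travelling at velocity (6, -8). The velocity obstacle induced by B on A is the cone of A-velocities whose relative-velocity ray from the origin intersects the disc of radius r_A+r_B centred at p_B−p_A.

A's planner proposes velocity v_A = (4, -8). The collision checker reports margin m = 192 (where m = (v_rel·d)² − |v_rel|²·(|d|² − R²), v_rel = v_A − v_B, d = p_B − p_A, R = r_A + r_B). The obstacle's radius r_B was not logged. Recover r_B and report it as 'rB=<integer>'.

m = 192
d = (-12, 1);  v_rel = (-2, 0),  |v_rel|² = 4
v_rel×d = (-2)·(1) − (0)·(-12) = -2
since m = R²·4 − (-2)²:  R² = (4 + 192) / 4 = 49
R = √49 = 7  ⇒  r_B = 7 − 6 = 1

rB=1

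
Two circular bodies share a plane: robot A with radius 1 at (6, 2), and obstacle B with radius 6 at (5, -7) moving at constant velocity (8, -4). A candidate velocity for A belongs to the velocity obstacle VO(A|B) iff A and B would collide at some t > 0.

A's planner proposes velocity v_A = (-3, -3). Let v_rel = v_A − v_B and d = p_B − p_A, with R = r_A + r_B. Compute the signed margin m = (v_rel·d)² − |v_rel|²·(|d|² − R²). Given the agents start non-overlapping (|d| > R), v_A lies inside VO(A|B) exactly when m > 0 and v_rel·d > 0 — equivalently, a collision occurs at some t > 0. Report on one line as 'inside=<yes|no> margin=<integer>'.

d = (-1, -9),  |d|² = 82;  R = 1+6 = 7,  c = 82−7² = 33
v_rel = (-11, 1),  |v_rel|² = 122;  v_rel·d = (-11)·(-1) + (1)·(-9) = 2
122·t² − 4·t + 33 = 0  ⇒  m = 2² − 122·33 = -4022
m = -4022 < 0,  v_rel·d = 2 > 0  ⇒  outside

inside=no margin=-4022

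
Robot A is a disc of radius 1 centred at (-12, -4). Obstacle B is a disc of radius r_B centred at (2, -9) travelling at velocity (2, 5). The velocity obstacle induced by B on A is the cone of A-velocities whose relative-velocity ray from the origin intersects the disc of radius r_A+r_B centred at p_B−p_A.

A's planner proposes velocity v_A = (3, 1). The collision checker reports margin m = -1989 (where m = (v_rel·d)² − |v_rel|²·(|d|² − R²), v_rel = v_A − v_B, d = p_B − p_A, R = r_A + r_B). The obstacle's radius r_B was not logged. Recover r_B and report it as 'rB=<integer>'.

m = -1989
d = (14, -5);  v_rel = (1, -4),  |v_rel|² = 17
v_rel×d = (1)·(-5) − (-4)·(14) = 51
since m = R²·17 − 51²:  R² = (2601 + -1989) / 17 = 36
R = √36 = 6  ⇒  r_B = 6 − 1 = 5

rB=5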